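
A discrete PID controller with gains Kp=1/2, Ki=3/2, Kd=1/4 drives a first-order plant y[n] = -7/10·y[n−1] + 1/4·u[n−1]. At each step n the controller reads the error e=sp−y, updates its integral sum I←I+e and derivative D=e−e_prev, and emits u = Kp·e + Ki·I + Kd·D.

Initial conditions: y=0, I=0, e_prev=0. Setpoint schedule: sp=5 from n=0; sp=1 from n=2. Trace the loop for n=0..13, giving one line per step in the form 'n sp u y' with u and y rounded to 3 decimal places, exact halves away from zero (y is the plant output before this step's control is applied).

0 5 11.250 0.000
1 5 11.172 2.813
2 1 10.630 0.824
3 1 8.570 2.081
4 1 10.401 0.686
5 1 7.297 2.120
6 1 9.980 0.340
7 1 6.212 2.257
8 1 9.944 -0.027
9 1 5.218 2.505
10 1 10.239 -0.449
11 1 4.198 2.874
12 1 10.849 -0.962
13 1 3.050 3.386

(exact arithmetic carried between steps; '≈' marks a value shown rounded to 6 d.p. or computed from one; I and e_prev carry over from the previous line; the table rounds u and y to 3 d.p., halves away from zero)
n=0: y=0, sp=5, e=sp−y=5; I=5, D=e−e_prev=5; u=1/2·5+3/2·5+1/4·5=11.25; next y=-7/10·0+1/4·11.25=2.8125
n=1: y=2.8125, sp=5, e=sp−y=2.1875; I=7.1875, D=e−e_prev=-2.8125; u=1/2·2.1875+3/2·7.1875+1/4·(-2.8125)=11.171875; next y=-7/10·2.8125+1/4·11.171875≈0.824219
n=2: y≈0.824219, sp=1, e=sp−y≈0.175781; I≈7.363281, D=e−e_prev≈-2.011719; u=1/2·0.175781+3/2·7.363281+1/4·(-2.011719)≈10.629883; next y=-7/10·0.824219+1/4·10.629883≈2.080518
n=3: y≈2.080518, sp=1, e=sp−y≈-1.080518; I≈6.282764, D=e−e_prev≈-1.256299; u=1/2·(-1.080518)+3/2·6.282764+1/4·(-1.256299)≈8.569812; next y=-7/10·2.080518+1/4·8.569812≈0.686091
n=4: y≈0.686091, sp=1, e=sp−y≈0.313909; I≈6.596673, D=e−e_prev≈1.394427; u=1/2·0.313909+3/2·6.596673+1/4·1.394427≈10.400571; next y=-7/10·0.686091+1/4·10.400571≈2.119879
n=5: y≈2.119879, sp=1, e=sp−y≈-1.119879; I≈5.476794, D=e−e_prev≈-1.433789; u=1/2·(-1.119879)+3/2·5.476794+1/4·(-1.433789)≈7.296804; next y=-7/10·2.119879+1/4·7.296804≈0.340286
n=6: y≈0.340286, sp=1, e=sp−y≈0.659714; I≈6.136508, D=e−e_prev≈1.779594; u=1/2·0.659714+3/2·6.136508+1/4·1.779594≈9.979518; next y=-7/10·0.340286+1/4·9.979518≈2.256680
n=7: y≈2.256680, sp=1, e=sp−y≈-1.256680; I≈4.879829, D=e−e_prev≈-1.916394; u=1/2·(-1.256680)+3/2·4.879829+1/4·(-1.916394)≈6.212305; next y=-7/10·2.256680+1/4·6.212305≈-0.026600
n=8: y≈-0.026600, sp=1, e=sp−y≈1.026600; I≈5.906428, D=e−e_prev≈2.283279; u=1/2·1.026600+3/2·5.906428+1/4·2.283279≈9.943762; next y=-7/10·(-0.026600)+1/4·9.943762≈2.504560
n=9: y≈2.504560, sp=1, e=sp−y≈-1.504560; I≈4.401868, D=e−e_prev≈-2.531160; u=1/2·(-1.504560)+3/2·4.401868+1/4·(-2.531160)≈5.217732; next y=-7/10·2.504560+1/4·5.217732≈-0.448759
n=10: y≈-0.448759, sp=1, e=sp−y≈1.448759; I≈5.850627, D=e−e_prev≈2.953319; u=1/2·1.448759+3/2·5.850627+1/4·2.953319≈10.238650; next y=-7/10·(-0.448759)+1/4·10.238650≈2.873794
n=11: y≈2.873794, sp=1, e=sp−y≈-1.873794; I≈3.976833, D=e−e_prev≈-3.322553; u=1/2·(-1.873794)+3/2·3.976833+1/4·(-3.322553)≈4.197715; next y=-7/10·2.873794+1/4·4.197715≈-0.962227
n=12: y≈-0.962227, sp=1, e=sp−y≈1.962227; I≈5.939060, D=e−e_prev≈3.836021; u=1/2·1.962227+3/2·5.939060+1/4·3.836021≈10.848709; next y=-7/10·(-0.962227)+1/4·10.848709≈3.385736
n=13: y≈3.385736, sp=1, e=sp−y≈-2.385736; I≈3.553324, D=e−e_prev≈-4.347963; u=1/2·(-2.385736)+3/2·3.553324+1/4·(-4.347963)≈3.050127; next y=-7/10·3.385736+1/4·3.050127≈-1.607484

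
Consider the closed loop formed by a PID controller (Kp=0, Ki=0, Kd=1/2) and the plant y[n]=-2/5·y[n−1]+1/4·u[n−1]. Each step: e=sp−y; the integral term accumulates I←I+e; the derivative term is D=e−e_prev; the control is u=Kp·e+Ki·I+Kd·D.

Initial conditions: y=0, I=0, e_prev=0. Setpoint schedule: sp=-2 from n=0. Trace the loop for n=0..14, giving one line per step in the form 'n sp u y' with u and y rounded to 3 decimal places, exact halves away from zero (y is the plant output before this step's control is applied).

0 -2 -1.000 0.000
1 -2 0.125 -0.250
2 -2 -0.191 0.131
3 -2 0.116 -0.100
4 -2 -0.085 0.069
5 -2 0.059 -0.049
6 -2 -0.041 0.034
7 -2 0.029 -0.024
8 -2 -0.020 0.017
9 -2 0.014 -0.012
10 -2 -0.010 0.008
11 -2 0.007 -0.006
12 -2 -0.005 0.004
13 -2 0.004 -0.003
14 -2 -0.002 0.002

(exact arithmetic carried between steps; '≈' marks a value shown rounded to 6 d.p. or computed from one; I and e_prev carry over from the previous line; the table rounds u and y to 3 d.p., halves away from zero)
n=0: y=0, sp=-2, e=sp−y=-2; I=-2, D=e−e_prev=-2; u=0·(-2)+0·(-2)+1/2·(-2)=-1; next y=-2/5·0+1/4·(-1)=-0.25
n=1: y=-0.25, sp=-2, e=sp−y=-1.75; I=-3.75, D=e−e_prev=0.25; u=0·(-1.75)+0·(-3.75)+1/2·0.25=0.125; next y=-2/5·(-0.25)+1/4·0.125=0.13125
n=2: y=0.13125, sp=-2, e=sp−y=-2.13125; I=-5.88125, D=e−e_prev=-0.38125; u=0·(-2.13125)+0·(-5.88125)+1/2·(-0.38125)=-0.190625; next y=-2/5·0.13125+1/4·(-0.190625)≈-0.100156
n=3: y≈-0.100156, sp=-2, e=sp−y≈-1.899844; I≈-7.781094, D=e−e_prev≈0.231406; u=0·(-1.899844)+0·(-7.781094)+1/2·0.231406≈0.115703; next y=-2/5·(-0.100156)+1/4·0.115703≈0.068988
n=4: y≈0.068988, sp=-2, e=sp−y≈-2.068988; I≈-9.850082, D=e−e_prev≈-0.169145; u=0·(-2.068988)+0·(-9.850082)+1/2·(-0.169145)≈-0.084572; next y=-2/5·0.068988+1/4·(-0.084572)≈-0.048738
n=5: y≈-0.048738, sp=-2, e=sp−y≈-1.951262; I≈-11.801344, D=e−e_prev≈0.117727; u=0·(-1.951262)+0·(-11.801344)+1/2·0.117727≈0.058863; next y=-2/5·(-0.048738)+1/4·0.058863≈0.034211
n=6: y≈0.034211, sp=-2, e=sp−y≈-2.034211; I≈-13.835555, D=e−e_prev≈-0.082950; u=0·(-2.034211)+0·(-13.835555)+1/2·(-0.082950)≈-0.041475; next y=-2/5·0.034211+1/4·(-0.041475)≈-0.024053
n=7: y≈-0.024053, sp=-2, e=sp−y≈-1.975947; I≈-15.811502, D=e−e_prev≈0.058264; u=0·(-1.975947)+0·(-15.811502)+1/2·0.058264≈0.029132; next y=-2/5·(-0.024053)+1/4·0.029132≈0.016904
n=8: y≈0.016904, sp=-2, e=sp−y≈-2.016904; I≈-17.828406, D=e−e_prev≈-0.040957; u=0·(-2.016904)+0·(-17.828406)+1/2·(-0.040957)≈-0.020479; next y=-2/5·0.016904+1/4·(-0.020479)≈-0.011881
n=9: y≈-0.011881, sp=-2, e=sp−y≈-1.988119; I≈-19.816525, D=e−e_prev≈0.028786; u=0·(-1.988119)+0·(-19.816525)+1/2·0.028786≈0.014393; next y=-2/5·(-0.011881)+1/4·0.014393≈0.008351
n=10: y≈0.008351, sp=-2, e=sp−y≈-2.008351; I≈-21.824875, D=e−e_prev≈-0.020232; u=0·(-2.008351)+0·(-21.824875)+1/2·(-0.020232)≈-0.010116; next y=-2/5·0.008351+1/4·(-0.010116)≈-0.005869
n=11: y≈-0.005869, sp=-2, e=sp−y≈-1.994131; I≈-23.819006, D=e−e_prev≈0.014220; u=0·(-1.994131)+0·(-23.819006)+1/2·0.014220≈0.007110; next y=-2/5·(-0.005869)+1/4·0.007110≈0.004125
n=12: y≈0.004125, sp=-2, e=sp−y≈-2.004125; I≈-25.823131, D=e−e_prev≈-0.009995; u=0·(-2.004125)+0·(-25.823131)+1/2·(-0.009995)≈-0.004997; next y=-2/5·0.004125+1/4·(-0.004997)≈-0.002899
n=13: y≈-0.002899, sp=-2, e=sp−y≈-1.997101; I≈-27.820232, D=e−e_prev≈0.007025; u=0·(-1.997101)+0·(-27.820232)+1/2·0.007025≈0.003512; next y=-2/5·(-0.002899)+1/4·0.003512≈0.002038
n=14: y≈0.002038, sp=-2, e=sp−y≈-2.002038; I≈-29.822270, D=e−e_prev≈-0.004937; u=0·(-2.002038)+0·(-29.822270)+1/2·(-0.004937)≈-0.002469; next y=-2/5·0.002038+1/4·(-0.002469)≈-0.001432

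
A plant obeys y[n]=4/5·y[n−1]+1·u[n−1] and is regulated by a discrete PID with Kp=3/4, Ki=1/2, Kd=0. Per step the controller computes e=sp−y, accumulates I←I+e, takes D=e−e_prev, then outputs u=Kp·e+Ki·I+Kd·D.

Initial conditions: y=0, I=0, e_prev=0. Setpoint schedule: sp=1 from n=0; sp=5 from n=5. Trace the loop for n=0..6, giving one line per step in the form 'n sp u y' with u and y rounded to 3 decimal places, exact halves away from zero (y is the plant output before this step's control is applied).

(exact arithmetic carried between steps; '≈' marks a value shown rounded to 6 d.p. or computed from one; I and e_prev carry over from the previous line; the table rounds u and y to 3 d.p., halves away from zero)
n=0: y=0, sp=1, e=sp−y=1; I=1, D=e−e_prev=1; u=3/4·1+1/2·1+0·1=1.25; next y=4/5·0+1·1.25=1.25
n=1: y=1.25, sp=1, e=sp−y=-0.25; I=0.75, D=e−e_prev=-1.25; u=3/4·(-0.25)+1/2·0.75+0·(-1.25)=0.1875; next y=4/5·1.25+1·0.1875=1.1875
n=2: y=1.1875, sp=1, e=sp−y=-0.1875; I=0.5625, D=e−e_prev=0.0625; u=3/4·(-0.1875)+1/2·0.5625+0·0.0625=0.140625; next y=4/5·1.1875+1·0.140625=1.090625
n=3: y=1.090625, sp=1, e=sp−y=-0.090625; I=0.471875, D=e−e_prev=0.096875; u=3/4·(-0.090625)+1/2·0.471875+0·0.096875≈0.167969; next y=4/5·1.090625+1·0.167969≈1.040469
n=4: y≈1.040469, sp=1, e=sp−y≈-0.040469; I≈0.431406, D=e−e_prev≈0.050156; u=3/4·(-0.040469)+1/2·0.431406+0·0.050156≈0.185352; next y=4/5·1.040469+1·0.185352≈1.017727
n=5: y≈1.017727, sp=5, e=sp−y≈3.982273; I≈4.413680, D=e−e_prev≈4.022742; u=3/4·3.982273+1/2·4.413680+0·4.022742≈5.193545; next y=4/5·1.017727+1·5.193545≈6.007726
n=6: y≈6.007726, sp=5, e=sp−y≈-1.007726; I≈3.405954, D=e−e_prev≈-4.990000; u=3/4·(-1.007726)+1/2·3.405954+0·(-4.990000)≈0.947182; next y=4/5·6.007726+1·0.947182≈5.753363

0 1 1.250 0.000
1 1 0.188 1.250
2 1 0.141 1.188
3 1 0.168 1.091
4 1 0.185 1.040
5 5 5.194 1.018
6 5 0.947 6.008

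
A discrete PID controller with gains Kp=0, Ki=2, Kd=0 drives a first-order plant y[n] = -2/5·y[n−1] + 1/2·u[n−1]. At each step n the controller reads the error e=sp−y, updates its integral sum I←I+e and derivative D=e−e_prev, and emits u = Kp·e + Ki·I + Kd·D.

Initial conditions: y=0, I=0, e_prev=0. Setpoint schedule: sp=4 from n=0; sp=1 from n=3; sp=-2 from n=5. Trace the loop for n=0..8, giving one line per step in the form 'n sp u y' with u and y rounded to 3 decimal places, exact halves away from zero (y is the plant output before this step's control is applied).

(exact arithmetic carried between steps; '≈' marks a value shown rounded to 6 d.p. or computed from one; I and e_prev carry over from the previous line; the table rounds u and y to 3 d.p., halves away from zero)
n=0: y=0, sp=4, e=sp−y=4; I=4, D=e−e_prev=4; u=0·4+2·4+0·4=8; next y=-2/5·0+1/2·8=4
n=1: y=4, sp=4, e=sp−y=0; I=4, D=e−e_prev=-4; u=0·0+2·4+0·(-4)=8; next y=-2/5·4+1/2·8=2.4
n=2: y=2.4, sp=4, e=sp−y=1.6; I=5.6, D=e−e_prev=1.6; u=0·1.6+2·5.6+0·1.6=11.2; next y=-2/5·2.4+1/2·11.2=4.64
n=3: y=4.64, sp=1, e=sp−y=-3.64; I=1.96, D=e−e_prev=-5.24; u=0·(-3.64)+2·1.96+0·(-5.24)=3.92; next y=-2/5·4.64+1/2·3.92=0.104
n=4: y=0.104, sp=1, e=sp−y=0.896; I=2.856, D=e−e_prev=4.536; u=0·0.896+2·2.856+0·4.536=5.712; next y=-2/5·0.104+1/2·5.712=2.8144
n=5: y=2.8144, sp=-2, e=sp−y=-4.8144; I=-1.9584, D=e−e_prev=-5.7104; u=0·(-4.8144)+2·(-1.9584)+0·(-5.7104)=-3.9168; next y=-2/5·2.8144+1/2·(-3.9168)=-3.08416
n=6: y=-3.08416, sp=-2, e=sp−y=1.08416; I=-0.87424, D=e−e_prev=5.89856; u=0·1.08416+2·(-0.87424)+0·5.89856=-1.74848; next y=-2/5·(-3.08416)+1/2·(-1.74848)=0.359424
n=7: y=0.359424, sp=-2, e=sp−y=-2.359424; I=-3.233664, D=e−e_prev=-3.443584; u=0·(-2.359424)+2·(-3.233664)+0·(-3.443584)=-6.467328; next y=-2/5·0.359424+1/2·(-6.467328)≈-3.377434
n=8: y≈-3.377434, sp=-2, e=sp−y≈1.377434; I≈-1.856230, D=e−e_prev≈3.736858; u=0·1.377434+2·(-1.856230)+0·3.736858≈-3.712461; next y=-2/5·(-3.377434)+1/2·(-3.712461)≈-0.505257

0 4 8.000 0.000
1 4 8.000 4.000
2 4 11.200 2.400
3 1 3.920 4.640
4 1 5.712 0.104
5 -2 -3.917 2.814
6 -2 -1.748 -3.084
7 -2 -6.467 0.359
8 -2 -3.712 -3.377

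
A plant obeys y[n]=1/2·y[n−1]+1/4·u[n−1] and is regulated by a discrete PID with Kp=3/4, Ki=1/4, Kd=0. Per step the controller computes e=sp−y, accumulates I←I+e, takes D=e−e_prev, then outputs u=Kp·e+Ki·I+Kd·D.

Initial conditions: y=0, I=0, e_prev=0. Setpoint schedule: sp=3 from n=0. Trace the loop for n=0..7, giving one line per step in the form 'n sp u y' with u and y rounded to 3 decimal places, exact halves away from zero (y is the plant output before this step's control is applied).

0 3 3.000 0.000
1 3 3.000 0.750
2 3 3.188 1.125
3 3 3.422 1.359
4 3 3.656 1.535
5 3 3.876 1.682
6 3 4.077 1.810
7 3 4.260 1.924

(exact arithmetic carried between steps; '≈' marks a value shown rounded to 6 d.p. or computed from one; I and e_prev carry over from the previous line; the table rounds u and y to 3 d.p., halves away from zero)
n=0: y=0, sp=3, e=sp−y=3; I=3, D=e−e_prev=3; u=3/4·3+1/4·3+0·3=3; next y=1/2·0+1/4·3=0.75
n=1: y=0.75, sp=3, e=sp−y=2.25; I=5.25, D=e−e_prev=-0.75; u=3/4·2.25+1/4·5.25+0·(-0.75)=3; next y=1/2·0.75+1/4·3=1.125
n=2: y=1.125, sp=3, e=sp−y=1.875; I=7.125, D=e−e_prev=-0.375; u=3/4·1.875+1/4·7.125+0·(-0.375)=3.1875; next y=1/2·1.125+1/4·3.1875=1.359375
n=3: y=1.359375, sp=3, e=sp−y=1.640625; I=8.765625, D=e−e_prev=-0.234375; u=3/4·1.640625+1/4·8.765625+0·(-0.234375)=3.421875; next y=1/2·1.359375+1/4·3.421875≈1.535156
n=4: y≈1.535156, sp=3, e=sp−y≈1.464844; I≈10.230469, D=e−e_prev≈-0.175781; u=3/4·1.464844+1/4·10.230469+0·(-0.175781)≈3.65625; next y=1/2·1.535156+1/4·3.65625≈1.681641
n=5: y≈1.681641, sp=3, e=sp−y≈1.318359; I≈11.548828, D=e−e_prev≈-0.146484; u=3/4·1.318359+1/4·11.548828+0·(-0.146484)≈3.875977; next y=1/2·1.681641+1/4·3.875977≈1.809814
n=6: y≈1.809814, sp=3, e=sp−y≈1.190186; I≈12.739014, D=e−e_prev≈-0.128174; u=3/4·1.190186+1/4·12.739014+0·(-0.128174)≈4.077393; next y=1/2·1.809814+1/4·4.077393≈1.924255
n=7: y≈1.924255, sp=3, e=sp−y≈1.075745; I≈13.814758, D=e−e_prev≈-0.114441; u=3/4·1.075745+1/4·13.814758+0·(-0.114441)≈4.260498; next y=1/2·1.924255+1/4·4.260498≈2.027252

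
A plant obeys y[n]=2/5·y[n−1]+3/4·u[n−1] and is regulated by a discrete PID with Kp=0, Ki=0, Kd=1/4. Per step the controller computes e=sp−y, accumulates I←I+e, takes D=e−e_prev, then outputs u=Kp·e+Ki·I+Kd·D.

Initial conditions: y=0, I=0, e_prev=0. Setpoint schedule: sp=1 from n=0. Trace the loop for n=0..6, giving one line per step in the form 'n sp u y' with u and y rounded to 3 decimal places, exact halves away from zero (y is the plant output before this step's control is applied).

(exact arithmetic carried between steps; '≈' marks a value shown rounded to 6 d.p. or computed from one; I and e_prev carry over from the previous line; the table rounds u and y to 3 d.p., halves away from zero)
n=0: y=0, sp=1, e=sp−y=1; I=1, D=e−e_prev=1; u=0·1+0·1+1/4·1=0.25; next y=2/5·0+3/4·0.25=0.1875
n=1: y=0.1875, sp=1, e=sp−y=0.8125; I=1.8125, D=e−e_prev=-0.1875; u=0·0.8125+0·1.8125+1/4·(-0.1875)=-0.046875; next y=2/5·0.1875+3/4·(-0.046875)≈0.039844
n=2: y≈0.039844, sp=1, e=sp−y≈0.960156; I≈2.772656, D=e−e_prev≈0.147656; u=0·0.960156+0·2.772656+1/4·0.147656≈0.036914; next y=2/5·0.039844+3/4·0.036914≈0.043623
n=3: y≈0.043623, sp=1, e=sp−y≈0.956377; I≈3.729033, D=e−e_prev≈-0.003779; u=0·0.956377+0·3.729033+1/4·(-0.003779)≈-0.000945; next y=2/5·0.043623+3/4·(-0.000945)≈0.016741
n=4: y≈0.016741, sp=1, e=sp−y≈0.983259; I≈4.712293, D=e−e_prev≈0.026882; u=0·0.983259+0·4.712293+1/4·0.026882≈0.006721; next y=2/5·0.016741+3/4·0.006721≈0.011737
n=5: y≈0.011737, sp=1, e=sp−y≈0.988263; I≈5.700556, D=e−e_prev≈0.005004; u=0·0.988263+0·5.700556+1/4·0.005004≈0.001251; next y=2/5·0.011737+3/4·0.001251≈0.005633
n=6: y≈0.005633, sp=1, e=sp−y≈0.994367; I≈6.694923, D=e−e_prev≈0.006104; u=0·0.994367+0·6.694923+1/4·0.006104≈0.001526; next y=2/5·0.005633+3/4·0.001526≈0.003398

0 1 0.250 0.000
1 1 -0.047 0.188
2 1 0.037 0.040
3 1 -0.001 0.044
4 1 0.007 0.017
5 1 0.001 0.012
6 1 0.002 0.006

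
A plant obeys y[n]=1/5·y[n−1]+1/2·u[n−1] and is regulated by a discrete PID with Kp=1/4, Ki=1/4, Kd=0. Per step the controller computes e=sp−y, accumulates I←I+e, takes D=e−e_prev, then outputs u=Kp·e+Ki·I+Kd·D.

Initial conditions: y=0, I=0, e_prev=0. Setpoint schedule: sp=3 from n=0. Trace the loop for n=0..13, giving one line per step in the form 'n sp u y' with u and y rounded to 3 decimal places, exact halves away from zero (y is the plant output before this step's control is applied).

0 3 1.500 0.000
1 3 1.875 0.750
2 3 2.269 1.088
3 3 2.615 1.352
4 3 2.914 1.578
5 3 3.172 1.772
6 3 3.395 1.940
7 3 3.587 2.086
8 3 3.753 2.211
9 3 3.897 2.319
10 3 4.020 2.412
11 3 4.127 2.493
12 3 4.219 2.562
13 3 4.299 2.622

(exact arithmetic carried between steps; '≈' marks a value shown rounded to 6 d.p. or computed from one; I and e_prev carry over from the previous line; the table rounds u and y to 3 d.p., halves away from zero)
n=0: y=0, sp=3, e=sp−y=3; I=3, D=e−e_prev=3; u=1/4·3+1/4·3+0·3=1.5; next y=1/5·0+1/2·1.5=0.75
n=1: y=0.75, sp=3, e=sp−y=2.25; I=5.25, D=e−e_prev=-0.75; u=1/4·2.25+1/4·5.25+0·(-0.75)=1.875; next y=1/5·0.75+1/2·1.875=1.0875
n=2: y=1.0875, sp=3, e=sp−y=1.9125; I=7.1625, D=e−e_prev=-0.3375; u=1/4·1.9125+1/4·7.1625+0·(-0.3375)=2.26875; next y=1/5·1.0875+1/2·2.26875=1.351875
n=3: y=1.351875, sp=3, e=sp−y=1.648125; I=8.810625, D=e−e_prev=-0.264375; u=1/4·1.648125+1/4·8.810625+0·(-0.264375)≈2.614688; next y=1/5·1.351875+1/2·2.614688≈1.577719
n=4: y≈1.577719, sp=3, e=sp−y≈1.422281; I≈10.232906, D=e−e_prev≈-0.225844; u=1/4·1.422281+1/4·10.232906+0·(-0.225844)≈2.913797; next y=1/5·1.577719+1/2·2.913797≈1.772442
n=5: y≈1.772442, sp=3, e=sp−y≈1.227558; I≈11.460464, D=e−e_prev≈-0.194723; u=1/4·1.227558+1/4·11.460464+0·(-0.194723)≈3.172005; next y=1/5·1.772442+1/2·3.172005≈1.940491
n=6: y≈1.940491, sp=3, e=sp−y≈1.059509; I≈12.519973, D=e−e_prev≈-0.168049; u=1/4·1.059509+1/4·12.519973+0·(-0.168049)≈3.394870; next y=1/5·1.940491+1/2·3.394870≈2.085533
n=7: y≈2.085533, sp=3, e=sp−y≈0.914467; I≈13.434439, D=e−e_prev≈-0.145042; u=1/4·0.914467+1/4·13.434439+0·(-0.145042)≈3.587226; next y=1/5·2.085533+1/2·3.587226≈2.210720
n=8: y≈2.210720, sp=3, e=sp−y≈0.789280; I≈14.223720, D=e−e_prev≈-0.125186; u=1/4·0.789280+1/4·14.223720+0·(-0.125186)≈3.753250; next y=1/5·2.210720+1/2·3.753250≈2.318769
n=9: y≈2.318769, sp=3, e=sp−y≈0.681231; I≈14.904951, D=e−e_prev≈-0.108049; u=1/4·0.681231+1/4·14.904951+0·(-0.108049)≈3.896545; next y=1/5·2.318769+1/2·3.896545≈2.412026
n=10: y≈2.412026, sp=3, e=sp−y≈0.587974; I≈15.492924, D=e−e_prev≈-0.093258; u=1/4·0.587974+1/4·15.492924+0·(-0.093258)≈4.020224; next y=1/5·2.412026+1/2·4.020224≈2.492517
n=11: y≈2.492517, sp=3, e=sp−y≈0.507483; I≈16.000407, D=e−e_prev≈-0.080491; u=1/4·0.507483+1/4·16.000407+0·(-0.080491)≈4.126972; next y=1/5·2.492517+1/2·4.126972≈2.561990
n=12: y≈2.561990, sp=3, e=sp−y≈0.438010; I≈16.438417, D=e−e_prev≈-0.069472; u=1/4·0.438010+1/4·16.438417+0·(-0.069472)≈4.219107; next y=1/5·2.561990+1/2·4.219107≈2.621951
n=13: y≈2.621951, sp=3, e=sp−y≈0.378049; I≈16.816466, D=e−e_prev≈-0.059962; u=1/4·0.378049+1/4·16.816466+0·(-0.059962)≈4.298629; next y=1/5·2.621951+1/2·4.298629≈2.673705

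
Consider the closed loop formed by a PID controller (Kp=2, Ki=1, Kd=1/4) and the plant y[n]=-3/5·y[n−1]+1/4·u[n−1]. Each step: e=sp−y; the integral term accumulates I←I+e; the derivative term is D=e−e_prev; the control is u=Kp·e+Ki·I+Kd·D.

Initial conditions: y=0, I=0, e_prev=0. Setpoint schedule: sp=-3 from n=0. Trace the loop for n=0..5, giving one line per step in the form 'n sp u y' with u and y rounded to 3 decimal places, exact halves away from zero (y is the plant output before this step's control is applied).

0 -3 -9.750 0.000
1 -3 -4.078 -2.438
2 -3 -14.612 0.443
3 -3 -3.159 -3.919
4 -3 -21.141 1.561
5 -3 0.964 -6.222

(exact arithmetic carried between steps; '≈' marks a value shown rounded to 6 d.p. or computed from one; I and e_prev carry over from the previous line; the table rounds u and y to 3 d.p., halves away from zero)
n=0: y=0, sp=-3, e=sp−y=-3; I=-3, D=e−e_prev=-3; u=2·(-3)+1·(-3)+1/4·(-3)=-9.75; next y=-3/5·0+1/4·(-9.75)=-2.4375
n=1: y=-2.4375, sp=-3, e=sp−y=-0.5625; I=-3.5625, D=e−e_prev=2.4375; u=2·(-0.5625)+1·(-3.5625)+1/4·2.4375=-4.078125; next y=-3/5·(-2.4375)+1/4·(-4.078125)≈0.442969
n=2: y≈0.442969, sp=-3, e=sp−y≈-3.442969; I≈-7.005469, D=e−e_prev≈-2.880469; u=2·(-3.442969)+1·(-7.005469)+1/4·(-2.880469)≈-14.611523; next y=-3/5·0.442969+1/4·(-14.611523)≈-3.918662
n=3: y≈-3.918662, sp=-3, e=sp−y≈0.918662; I≈-6.086807, D=e−e_prev≈4.361631; u=2·0.918662+1·(-6.086807)+1/4·4.361631≈-3.159075; next y=-3/5·(-3.918662)+1/4·(-3.159075)≈1.561429
n=4: y≈1.561429, sp=-3, e=sp−y≈-4.561429; I≈-10.648235, D=e−e_prev≈-5.480091; u=2·(-4.561429)+1·(-10.648235)+1/4·(-5.480091)≈-21.141115; next y=-3/5·1.561429+1/4·(-21.141115)≈-6.222136
n=5: y≈-6.222136, sp=-3, e=sp−y≈3.222136; I≈-7.426099, D=e−e_prev≈7.783565; u=2·3.222136+1·(-7.426099)+1/4·7.783565≈0.964064; next y=-3/5·(-6.222136)+1/4·0.964064≈3.974297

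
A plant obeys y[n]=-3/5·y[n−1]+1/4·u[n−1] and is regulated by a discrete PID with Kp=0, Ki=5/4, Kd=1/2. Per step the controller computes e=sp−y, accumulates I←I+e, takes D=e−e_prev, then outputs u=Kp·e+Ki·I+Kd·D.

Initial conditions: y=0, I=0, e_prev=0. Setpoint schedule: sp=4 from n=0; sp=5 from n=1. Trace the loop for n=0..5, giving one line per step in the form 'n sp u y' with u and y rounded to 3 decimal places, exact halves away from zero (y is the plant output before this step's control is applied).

(exact arithmetic carried between steps; '≈' marks a value shown rounded to 6 d.p. or computed from one; I and e_prev carry over from the previous line; the table rounds u and y to 3 d.p., halves away from zero)
n=0: y=0, sp=4, e=sp−y=4; I=4, D=e−e_prev=4; u=0·4+5/4·4+1/2·4=7; next y=-3/5·0+1/4·7=1.75
n=1: y=1.75, sp=5, e=sp−y=3.25; I=7.25, D=e−e_prev=-0.75; u=0·3.25+5/4·7.25+1/2·(-0.75)=8.6875; next y=-3/5·1.75+1/4·8.6875=1.121875
n=2: y=1.121875, sp=5, e=sp−y=3.878125; I=11.128125, D=e−e_prev=0.628125; u=0·3.878125+5/4·11.128125+1/2·0.628125≈14.224219; next y=-3/5·1.121875+1/4·14.224219≈2.882930
n=3: y≈2.882930, sp=5, e=sp−y≈2.117070; I≈13.245195, D=e−e_prev≈-1.761055; u=0·2.117070+5/4·13.245195+1/2·(-1.761055)≈15.675967; next y=-3/5·2.882930+1/4·15.675967≈2.189234
n=4: y≈2.189234, sp=5, e=sp−y≈2.810766; I≈16.055961, D=e−e_prev≈0.693696; u=0·2.810766+5/4·16.055961+1/2·0.693696≈20.416800; next y=-3/5·2.189234+1/4·20.416800≈3.790660
n=5: y≈3.790660, sp=5, e=sp−y≈1.209340; I≈17.265302, D=e−e_prev≈-1.601426; u=0·1.209340+5/4·17.265302+1/2·(-1.601426)≈20.780914; next y=-3/5·3.790660+1/4·20.780914≈2.920833

0 4 7.000 0.000
1 5 8.688 1.750
2 5 14.224 1.122
3 5 15.676 2.883
4 5 20.417 2.189
5 5 20.781 3.791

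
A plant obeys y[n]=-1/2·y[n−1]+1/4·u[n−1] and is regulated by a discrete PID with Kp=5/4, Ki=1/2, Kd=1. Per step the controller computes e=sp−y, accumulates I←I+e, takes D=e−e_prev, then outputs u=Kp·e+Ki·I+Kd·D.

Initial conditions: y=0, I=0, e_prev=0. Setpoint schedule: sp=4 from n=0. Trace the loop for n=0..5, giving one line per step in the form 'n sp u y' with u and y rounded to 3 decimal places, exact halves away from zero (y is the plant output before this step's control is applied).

(exact arithmetic carried between steps; '≈' marks a value shown rounded to 6 d.p. or computed from one; I and e_prev carry over from the previous line; the table rounds u and y to 3 d.p., halves away from zero)
n=0: y=0, sp=4, e=sp−y=4; I=4, D=e−e_prev=4; u=5/4·4+1/2·4+1·4=11; next y=-1/2·0+1/4·11=2.75
n=1: y=2.75, sp=4, e=sp−y=1.25; I=5.25, D=e−e_prev=-2.75; u=5/4·1.25+1/2·5.25+1·(-2.75)=1.4375; next y=-1/2·2.75+1/4·1.4375=-1.015625
n=2: y=-1.015625, sp=4, e=sp−y=5.015625; I=10.265625, D=e−e_prev=3.765625; u=5/4·5.015625+1/2·10.265625+1·3.765625≈15.167969; next y=-1/2·(-1.015625)+1/4·15.167969≈4.299805
n=3: y≈4.299805, sp=4, e=sp−y≈-0.299805; I≈9.965820, D=e−e_prev≈-5.315430; u=5/4·(-0.299805)+1/2·9.965820+1·(-5.315430)≈-0.707275; next y=-1/2·4.299805+1/4·(-0.707275)≈-2.326721
n=4: y≈-2.326721, sp=4, e=sp−y≈6.326721; I≈16.292542, D=e−e_prev≈6.626526; u=5/4·6.326721+1/2·16.292542+1·6.626526≈22.681198; next y=-1/2·(-2.326721)+1/4·22.681198≈6.833660
n=5: y≈6.833660, sp=4, e=sp−y≈-2.833660; I≈13.458881, D=e−e_prev≈-9.160381; u=5/4·(-2.833660)+1/2·13.458881+1·(-9.160381)≈-5.973016; next y=-1/2·6.833660+1/4·(-5.973016)≈-4.910084

0 4 11.000 0.000
1 4 1.438 2.750
2 4 15.168 -1.016
3 4 -0.707 4.300
4 4 22.681 -2.327
5 4 -5.973 6.834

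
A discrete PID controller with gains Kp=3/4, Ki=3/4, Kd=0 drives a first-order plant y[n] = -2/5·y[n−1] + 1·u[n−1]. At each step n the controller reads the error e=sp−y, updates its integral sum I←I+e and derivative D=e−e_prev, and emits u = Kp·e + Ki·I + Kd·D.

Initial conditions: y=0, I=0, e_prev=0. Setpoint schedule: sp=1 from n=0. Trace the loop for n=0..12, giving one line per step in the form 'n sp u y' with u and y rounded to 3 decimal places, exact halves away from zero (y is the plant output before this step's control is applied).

(exact arithmetic carried between steps; '≈' marks a value shown rounded to 6 d.p. or computed from one; I and e_prev carry over from the previous line; the table rounds u and y to 3 d.p., halves away from zero)
n=0: y=0, sp=1, e=sp−y=1; I=1, D=e−e_prev=1; u=3/4·1+3/4·1+0·1=1.5; next y=-2/5·0+1·1.5=1.5
n=1: y=1.5, sp=1, e=sp−y=-0.5; I=0.5, D=e−e_prev=-1.5; u=3/4·(-0.5)+3/4·0.5+0·(-1.5)=0; next y=-2/5·1.5+1·0=-0.6
n=2: y=-0.6, sp=1, e=sp−y=1.6; I=2.1, D=e−e_prev=2.1; u=3/4·1.6+3/4·2.1+0·2.1=2.775; next y=-2/5·(-0.6)+1·2.775=3.015
n=3: y=3.015, sp=1, e=sp−y=-2.015; I=0.085, D=e−e_prev=-3.615; u=3/4·(-2.015)+3/4·0.085+0·(-3.615)=-1.4475; next y=-2/5·3.015+1·(-1.4475)=-2.6535
n=4: y=-2.6535, sp=1, e=sp−y=3.6535; I=3.7385, D=e−e_prev=5.6685; u=3/4·3.6535+3/4·3.7385+0·5.6685=5.544; next y=-2/5·(-2.6535)+1·5.544=6.6054
n=5: y=6.6054, sp=1, e=sp−y=-5.6054; I=-1.8669, D=e−e_prev=-9.2589; u=3/4·(-5.6054)+3/4·(-1.8669)+0·(-9.2589)=-5.604225; next y=-2/5·6.6054+1·(-5.604225)=-8.246385
n=6: y=-8.246385, sp=1, e=sp−y=9.246385; I=7.379485, D=e−e_prev=14.851785; u=3/4·9.246385+3/4·7.379485+0·14.851785≈12.469403; next y=-2/5·(-8.246385)+1·12.469403≈15.767957
n=7: y≈15.767957, sp=1, e=sp−y≈-14.767957; I≈-7.388472, D=e−e_prev≈-24.014342; u=3/4·(-14.767957)+3/4·(-7.388472)+0·(-24.014342)≈-16.617321; next y=-2/5·15.767957+1·(-16.617321)≈-22.924504
n=8: y≈-22.924504, sp=1, e=sp−y≈23.924504; I≈16.536032, D=e−e_prev≈38.692460; u=3/4·23.924504+3/4·16.536032+0·38.692460≈30.345402; next y=-2/5·(-22.924504)+1·30.345402≈39.515203
n=9: y≈39.515203, sp=1, e=sp−y≈-38.515203; I≈-21.979171, D=e−e_prev≈-62.439707; u=3/4·(-38.515203)+3/4·(-21.979171)+0·(-62.439707)≈-45.370781; next y=-2/5·39.515203+1·(-45.370781)≈-61.176862
n=10: y≈-61.176862, sp=1, e=sp−y≈62.176862; I≈40.197691, D=e−e_prev≈100.692065; u=3/4·62.176862+3/4·40.197691+0·100.692065≈76.780915; next y=-2/5·(-61.176862)+1·76.780915≈101.251660
n=11: y≈101.251660, sp=1, e=sp−y≈-100.251660; I≈-60.053969, D=e−e_prev≈-162.428522; u=3/4·(-100.251660)+3/4·(-60.053969)+0·(-162.428522)≈-120.229221; next y=-2/5·101.251660+1·(-120.229221)≈-160.729885
n=12: y≈-160.729885, sp=1, e=sp−y≈161.729885; I≈101.675916, D=e−e_prev≈261.981544; u=3/4·161.729885+3/4·101.675916+0·261.981544≈197.554351; next y=-2/5·(-160.729885)+1·197.554351≈261.846305

0 1 1.500 0.000
1 1 0.000 1.500
2 1 2.775 -0.600
3 1 -1.448 3.015
4 1 5.544 -2.654
5 1 -5.604 6.605
6 1 12.469 -8.246
7 1 -16.617 15.768
8 1 30.345 -22.925
9 1 -45.371 39.515
10 1 76.781 -61.177
11 1 -120.229 101.252
12 1 197.554 -160.730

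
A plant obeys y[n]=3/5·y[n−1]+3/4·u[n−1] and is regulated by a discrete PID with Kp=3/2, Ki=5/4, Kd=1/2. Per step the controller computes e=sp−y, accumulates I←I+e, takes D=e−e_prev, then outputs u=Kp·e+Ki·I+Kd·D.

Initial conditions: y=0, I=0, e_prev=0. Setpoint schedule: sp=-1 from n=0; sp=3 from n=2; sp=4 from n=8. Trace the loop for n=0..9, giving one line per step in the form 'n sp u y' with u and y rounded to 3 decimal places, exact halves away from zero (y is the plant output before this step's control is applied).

0 -1 -3.250 0.000
1 -1 3.922 -2.438
2 3 4.772 1.479
3 3 -3.077 4.466
4 3 9.890 0.372
5 3 -12.496 7.641
6 3 25.729 -4.787
7 3 -39.689 16.425
8 4 75.481 -19.912
9 4 -123.168 44.663

(exact arithmetic carried between steps; '≈' marks a value shown rounded to 6 d.p. or computed from one; I and e_prev carry over from the previous line; the table rounds u and y to 3 d.p., halves away from zero)
n=0: y=0, sp=-1, e=sp−y=-1; I=-1, D=e−e_prev=-1; u=3/2·(-1)+5/4·(-1)+1/2·(-1)=-3.25; next y=3/5·0+3/4·(-3.25)=-2.4375
n=1: y=-2.4375, sp=-1, e=sp−y=1.4375; I=0.4375, D=e−e_prev=2.4375; u=3/2·1.4375+5/4·0.4375+1/2·2.4375=3.921875; next y=3/5·(-2.4375)+3/4·3.921875≈1.478906
n=2: y≈1.478906, sp=3, e=sp−y≈1.521094; I≈1.958594, D=e−e_prev≈0.083594; u=3/2·1.521094+5/4·1.958594+1/2·0.083594≈4.771680; next y=3/5·1.478906+3/4·4.771680≈4.466104
n=3: y≈4.466104, sp=3, e=sp−y≈-1.466104; I≈0.492490, D=e−e_prev≈-2.987197; u=3/2·(-1.466104)+5/4·0.492490+1/2·(-2.987197)≈-3.077141; next y=3/5·4.466104+3/4·(-3.077141)≈0.371806
n=4: y≈0.371806, sp=3, e=sp−y≈2.628194; I≈3.120684, D=e−e_prev≈4.094297; u=3/2·2.628194+5/4·3.120684+1/2·4.094297≈9.890294; next y=3/5·0.371806+3/4·9.890294≈7.640804
n=5: y≈7.640804, sp=3, e=sp−y≈-4.640804; I≈-1.520120, D=e−e_prev≈-7.268998; u=3/2·(-4.640804)+5/4·(-1.520120)+1/2·(-7.268998)≈-12.495856; next y=3/5·7.640804+3/4·(-12.495856)≈-4.787409
n=6: y≈-4.787409, sp=3, e=sp−y≈7.787409; I≈6.267289, D=e−e_prev≈12.428214; u=3/2·7.787409+5/4·6.267289+1/2·12.428214≈25.729333; next y=3/5·(-4.787409)+3/4·25.729333≈16.424554
n=7: y≈16.424554, sp=3, e=sp−y≈-13.424554; I≈-7.157265, D=e−e_prev≈-21.211963; u=3/2·(-13.424554)+5/4·(-7.157265)+1/2·(-21.211963)≈-39.689393; next y=3/5·16.424554+3/4·(-39.689393)≈-19.912312
n=8: y≈-19.912312, sp=4, e=sp−y≈23.912312; I≈16.755048, D=e−e_prev≈37.336866; u=3/2·23.912312+5/4·16.755048+1/2·37.336866≈75.480712; next y=3/5·(-19.912312)+3/4·75.480712≈44.663146
n=9: y≈44.663146, sp=4, e=sp−y≈-40.663146; I≈-23.908098, D=e−e_prev≈-64.575459; u=3/2·(-40.663146)+5/4·(-23.908098)+1/2·(-64.575459)≈-123.167572; next y=3/5·44.663146+3/4·(-123.167572)≈-65.577791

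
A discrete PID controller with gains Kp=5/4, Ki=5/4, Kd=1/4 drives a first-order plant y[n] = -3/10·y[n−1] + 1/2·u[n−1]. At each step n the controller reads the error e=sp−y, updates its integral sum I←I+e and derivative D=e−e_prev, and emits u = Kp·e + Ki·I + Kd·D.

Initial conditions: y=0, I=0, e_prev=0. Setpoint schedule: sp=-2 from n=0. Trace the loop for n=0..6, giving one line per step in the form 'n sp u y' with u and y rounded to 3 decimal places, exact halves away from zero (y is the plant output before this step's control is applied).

(exact arithmetic carried between steps; '≈' marks a value shown rounded to 6 d.p. or computed from one; I and e_prev carry over from the previous line; the table rounds u and y to 3 d.p., halves away from zero)
n=0: y=0, sp=-2, e=sp−y=-2; I=-2, D=e−e_prev=-2; u=5/4·(-2)+5/4·(-2)+1/4·(-2)=-5.5; next y=-3/10·0+1/2·(-5.5)=-2.75
n=1: y=-2.75, sp=-2, e=sp−y=0.75; I=-1.25, D=e−e_prev=2.75; u=5/4·0.75+5/4·(-1.25)+1/4·2.75=0.0625; next y=-3/10·(-2.75)+1/2·0.0625=0.85625
n=2: y=0.85625, sp=-2, e=sp−y=-2.85625; I=-4.10625, D=e−e_prev=-3.60625; u=5/4·(-2.85625)+5/4·(-4.10625)+1/4·(-3.60625)≈-9.604688; next y=-3/10·0.85625+1/2·(-9.604688)≈-5.059219
n=3: y≈-5.059219, sp=-2, e=sp−y≈3.059219; I≈-1.047031, D=e−e_prev≈5.915469; u=5/4·3.059219+5/4·(-1.047031)+1/4·5.915469≈3.994102; next y=-3/10·(-5.059219)+1/2·3.994102≈3.514816
n=4: y≈3.514816, sp=-2, e=sp−y≈-5.514816; I≈-6.561848, D=e−e_prev≈-8.574035; u=5/4·(-5.514816)+5/4·(-6.561848)+1/4·(-8.574035)≈-17.239339; next y=-3/10·3.514816+1/2·(-17.239339)≈-9.674114
n=5: y≈-9.674114, sp=-2, e=sp−y≈7.674114; I≈1.112267, D=e−e_prev≈13.188931; u=5/4·7.674114+5/4·1.112267+1/4·13.188931≈14.280209; next y=-3/10·(-9.674114)+1/2·14.280209≈10.042339
n=6: y≈10.042339, sp=-2, e=sp−y≈-12.042339; I≈-10.930072, D=e−e_prev≈-19.716453; u=5/4·(-12.042339)+5/4·(-10.930072)+1/4·(-19.716453)≈-33.644627; next y=-3/10·10.042339+1/2·(-33.644627)≈-19.835015

0 -2 -5.500 0.000
1 -2 0.063 -2.750
2 -2 -9.605 0.856
3 -2 3.994 -5.059
4 -2 -17.239 3.515
5 -2 14.280 -9.674
6 -2 -33.645 10.042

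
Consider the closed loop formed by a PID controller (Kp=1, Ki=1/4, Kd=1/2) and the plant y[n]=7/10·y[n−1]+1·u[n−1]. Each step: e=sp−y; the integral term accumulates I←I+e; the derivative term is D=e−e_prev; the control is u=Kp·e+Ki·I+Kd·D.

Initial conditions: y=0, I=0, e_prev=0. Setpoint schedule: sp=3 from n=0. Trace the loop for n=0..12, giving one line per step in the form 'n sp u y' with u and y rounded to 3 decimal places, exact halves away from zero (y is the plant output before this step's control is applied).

(exact arithmetic carried between steps; '≈' marks a value shown rounded to 6 d.p. or computed from one; I and e_prev carry over from the previous line; the table rounds u and y to 3 d.p., halves away from zero)
n=0: y=0, sp=3, e=sp−y=3; I=3, D=e−e_prev=3; u=1·3+1/4·3+1/2·3=5.25; next y=7/10·0+1·5.25=5.25
n=1: y=5.25, sp=3, e=sp−y=-2.25; I=0.75, D=e−e_prev=-5.25; u=1·(-2.25)+1/4·0.75+1/2·(-5.25)=-4.6875; next y=7/10·5.25+1·(-4.6875)=-1.0125
n=2: y=-1.0125, sp=3, e=sp−y=4.0125; I=4.7625, D=e−e_prev=6.2625; u=1·4.0125+1/4·4.7625+1/2·6.2625=8.334375; next y=7/10·(-1.0125)+1·8.334375=7.625625
n=3: y=7.625625, sp=3, e=sp−y=-4.625625; I=0.136875, D=e−e_prev=-8.638125; u=1·(-4.625625)+1/4·0.136875+1/2·(-8.638125)≈-8.910469; next y=7/10·7.625625+1·(-8.910469)≈-3.572531
n=4: y≈-3.572531, sp=3, e=sp−y≈6.572531; I≈6.709406, D=e−e_prev≈11.198156; u=1·6.572531+1/4·6.709406+1/2·11.198156≈13.848961; next y=7/10·(-3.572531)+1·13.848961≈11.348189
n=5: y≈11.348189, sp=3, e=sp−y≈-8.348189; I≈-1.638783, D=e−e_prev≈-14.920720; u=1·(-8.348189)+1/4·(-1.638783)+1/2·(-14.920720)≈-16.218245; next y=7/10·11.348189+1·(-16.218245)≈-8.274513
n=6: y≈-8.274513, sp=3, e=sp−y≈11.274513; I≈9.635730, D=e−e_prev≈19.622702; u=1·11.274513+1/4·9.635730+1/2·19.622702≈23.494796; next y=7/10·(-8.274513)+1·23.494796≈17.702637
n=7: y≈17.702637, sp=3, e=sp−y≈-14.702637; I≈-5.066907, D=e−e_prev≈-25.977150; u=1·(-14.702637)+1/4·(-5.066907)+1/2·(-25.977150)≈-28.957939; next y=7/10·17.702637+1·(-28.957939)≈-16.566093
n=8: y≈-16.566093, sp=3, e=sp−y≈19.566093; I≈14.499185, D=e−e_prev≈34.268730; u=1·19.566093+1/4·14.499185+1/2·34.268730≈40.325254; next y=7/10·(-16.566093)+1·40.325254≈28.728989
n=9: y≈28.728989, sp=3, e=sp−y≈-25.728989; I≈-11.229804, D=e−e_prev≈-45.295082; u=1·(-25.728989)+1/4·(-11.229804)+1/2·(-45.295082)≈-51.183981; next y=7/10·28.728989+1·(-51.183981)≈-31.073689
n=10: y≈-31.073689, sp=3, e=sp−y≈34.073689; I≈22.843885, D=e−e_prev≈59.802678; u=1·34.073689+1/4·22.843885+1/2·59.802678≈69.685999; next y=7/10·(-31.073689)+1·69.685999≈47.934417
n=11: y≈47.934417, sp=3, e=sp−y≈-44.934417; I≈-22.090532, D=e−e_prev≈-79.008105; u=1·(-44.934417)+1/4·(-22.090532)+1/2·(-79.008105)≈-89.961102; next y=7/10·47.934417+1·(-89.961102)≈-56.407010
n=12: y≈-56.407010, sp=3, e=sp−y≈59.407010; I≈37.316479, D=e−e_prev≈104.341427; u=1·59.407010+1/4·37.316479+1/2·104.341427≈120.906844; next y=7/10·(-56.407010)+1·120.906844≈81.421936

0 3 5.250 0.000
1 3 -4.688 5.250
2 3 8.334 -1.013
3 3 -8.910 7.626
4 3 13.849 -3.573
5 3 -16.218 11.348
6 3 23.495 -8.275
7 3 -28.958 17.703
8 3 40.325 -16.566
9 3 -51.184 28.729
10 3 69.686 -31.074
11 3 -89.961 47.934
12 3 120.907 -56.407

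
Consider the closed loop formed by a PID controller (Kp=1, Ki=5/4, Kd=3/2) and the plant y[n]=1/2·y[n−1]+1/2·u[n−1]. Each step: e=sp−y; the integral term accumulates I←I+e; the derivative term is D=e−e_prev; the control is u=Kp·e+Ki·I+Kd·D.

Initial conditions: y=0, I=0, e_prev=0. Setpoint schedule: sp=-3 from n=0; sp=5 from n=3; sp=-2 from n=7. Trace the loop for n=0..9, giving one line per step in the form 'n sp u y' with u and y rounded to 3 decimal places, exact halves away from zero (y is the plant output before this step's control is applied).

(exact arithmetic carried between steps; '≈' marks a value shown rounded to 6 d.p. or computed from one; I and e_prev carry over from the previous line; the table rounds u and y to 3 d.p., halves away from zero)
n=0: y=0, sp=-3, e=sp−y=-3; I=-3, D=e−e_prev=-3; u=1·(-3)+5/4·(-3)+3/2·(-3)=-11.25; next y=1/2·0+1/2·(-11.25)=-5.625
n=1: y=-5.625, sp=-3, e=sp−y=2.625; I=-0.375, D=e−e_prev=5.625; u=1·2.625+5/4·(-0.375)+3/2·5.625=10.59375; next y=1/2·(-5.625)+1/2·10.59375=2.484375
n=2: y=2.484375, sp=-3, e=sp−y=-5.484375; I=-5.859375, D=e−e_prev=-8.109375; u=1·(-5.484375)+5/4·(-5.859375)+3/2·(-8.109375)≈-24.972656; next y=1/2·2.484375+1/2·(-24.972656)≈-11.244141
n=3: y≈-11.244141, sp=5, e=sp−y≈16.244141; I≈10.384766, D=e−e_prev≈21.728516; u=1·16.244141+5/4·10.384766+3/2·21.728516≈61.817871; next y=1/2·(-11.244141)+1/2·61.817871≈25.286865
n=4: y≈25.286865, sp=5, e=sp−y≈-20.286865; I≈-9.902100, D=e−e_prev≈-36.531006; u=1·(-20.286865)+5/4·(-9.902100)+3/2·(-36.531006)≈-87.460999; next y=1/2·25.286865+1/2·(-87.460999)≈-31.087067
n=5: y≈-31.087067, sp=5, e=sp−y≈36.087067; I≈26.184967, D=e−e_prev≈56.373932; u=1·36.087067+5/4·26.184967+3/2·56.373932≈153.379173; next y=1/2·(-31.087067)+1/2·153.379173≈61.146053
n=6: y≈61.146053, sp=5, e=sp−y≈-56.146053; I≈-29.961086, D=e−e_prev≈-92.233120; u=1·(-56.146053)+5/4·(-29.961086)+3/2·(-92.233120)≈-231.947091; next y=1/2·61.146053+1/2·(-231.947091)≈-85.400519
n=7: y≈-85.400519, sp=-2, e=sp−y≈83.400519; I≈53.439433, D=e−e_prev≈139.546572; u=1·83.400519+5/4·53.439433+3/2·139.546572≈359.519668; next y=1/2·(-85.400519)+1/2·359.519668≈137.059575
n=8: y≈137.059575, sp=-2, e=sp−y≈-139.059575; I≈-85.620142, D=e−e_prev≈-222.460093; u=1·(-139.059575)+5/4·(-85.620142)+3/2·(-222.460093)≈-579.774892; next y=1/2·137.059575+1/2·(-579.774892)≈-221.357659
n=9: y≈-221.357659, sp=-2, e=sp−y≈219.357659; I≈133.737517, D=e−e_prev≈358.417233; u=1·219.357659+5/4·133.737517+3/2·358.417233≈924.155405; next y=1/2·(-221.357659)+1/2·924.155405≈351.398873

0 -3 -11.250 0.000
1 -3 10.594 -5.625
2 -3 -24.973 2.484
3 5 61.818 -11.244
4 5 -87.461 25.287
5 5 153.379 -31.087
6 5 -231.947 61.146
7 -2 359.520 -85.401
8 -2 -579.775 137.060
9 -2 924.155 -221.358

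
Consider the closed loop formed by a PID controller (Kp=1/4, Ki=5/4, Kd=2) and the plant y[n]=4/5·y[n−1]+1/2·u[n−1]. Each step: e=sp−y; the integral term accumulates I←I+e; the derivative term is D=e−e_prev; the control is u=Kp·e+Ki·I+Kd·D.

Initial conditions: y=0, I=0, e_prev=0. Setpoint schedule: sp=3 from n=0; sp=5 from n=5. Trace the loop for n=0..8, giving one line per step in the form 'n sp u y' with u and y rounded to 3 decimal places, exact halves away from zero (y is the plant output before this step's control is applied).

0 3 10.500 0.000
1 3 -10.125 5.250
2 3 18.956 -0.863
3 3 -22.218 8.788
4 3 34.881 -4.078
5 5 -38.901 14.178
6 5 60.140 -8.108
7 5 -78.968 23.584
8 5 115.888 -20.617

(exact arithmetic carried between steps; '≈' marks a value shown rounded to 6 d.p. or computed from one; I and e_prev carry over from the previous line; the table rounds u and y to 3 d.p., halves away from zero)
n=0: y=0, sp=3, e=sp−y=3; I=3, D=e−e_prev=3; u=1/4·3+5/4·3+2·3=10.5; next y=4/5·0+1/2·10.5=5.25
n=1: y=5.25, sp=3, e=sp−y=-2.25; I=0.75, D=e−e_prev=-5.25; u=1/4·(-2.25)+5/4·0.75+2·(-5.25)=-10.125; next y=4/5·5.25+1/2·(-10.125)=-0.8625
n=2: y=-0.8625, sp=3, e=sp−y=3.8625; I=4.6125, D=e−e_prev=6.1125; u=1/4·3.8625+5/4·4.6125+2·6.1125=18.95625; next y=4/5·(-0.8625)+1/2·18.95625=8.788125
n=3: y=8.788125, sp=3, e=sp−y=-5.788125; I=-1.175625, D=e−e_prev=-9.650625; u=1/4·(-5.788125)+5/4·(-1.175625)+2·(-9.650625)≈-22.217813; next y=4/5·8.788125+1/2·(-22.217813)≈-4.078406
n=4: y≈-4.078406, sp=3, e=sp−y≈7.078406; I≈5.902781, D=e−e_prev≈12.866531; u=1/4·7.078406+5/4·5.902781+2·12.866531≈34.881141; next y=4/5·(-4.078406)+1/2·34.881141≈14.177845
n=5: y≈14.177845, sp=5, e=sp−y≈-9.177845; I≈-3.275064, D=e−e_prev≈-16.256252; u=1/4·(-9.177845)+5/4·(-3.275064)+2·(-16.256252)≈-38.900795; next y=4/5·14.177845+1/2·(-38.900795)≈-8.108121
n=6: y≈-8.108121, sp=5, e=sp−y≈13.108121; I≈9.833057, D=e−e_prev≈22.285966; u=1/4·13.108121+5/4·9.833057+2·22.285966≈60.140284; next y=4/5·(-8.108121)+1/2·60.140284≈23.583645
n=7: y≈23.583645, sp=5, e=sp−y≈-18.583645; I≈-8.750588, D=e−e_prev≈-31.691766; u=1/4·(-18.583645)+5/4·(-8.750588)+2·(-31.691766)≈-78.967679; next y=4/5·23.583645+1/2·(-78.967679)≈-20.616923
n=8: y≈-20.616923, sp=5, e=sp−y≈25.616923; I≈16.866335, D=e−e_prev≈44.200569; u=1/4·25.616923+5/4·16.866335+2·44.200569≈115.888287; next y=4/5·(-20.616923)+1/2·115.888287≈41.450605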